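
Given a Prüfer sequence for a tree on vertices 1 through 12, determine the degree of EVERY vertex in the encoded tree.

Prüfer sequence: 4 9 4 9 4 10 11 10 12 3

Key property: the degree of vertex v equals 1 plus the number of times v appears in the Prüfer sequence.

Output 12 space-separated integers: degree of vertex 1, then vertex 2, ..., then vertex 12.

p_1 = 4: count[4] becomes 1
p_2 = 9: count[9] becomes 1
p_3 = 4: count[4] becomes 2
p_4 = 9: count[9] becomes 2
p_5 = 4: count[4] becomes 3
p_6 = 10: count[10] becomes 1
p_7 = 11: count[11] becomes 1
p_8 = 10: count[10] becomes 2
p_9 = 12: count[12] becomes 1
p_10 = 3: count[3] becomes 1
Degrees (1 + count): deg[1]=1+0=1, deg[2]=1+0=1, deg[3]=1+1=2, deg[4]=1+3=4, deg[5]=1+0=1, deg[6]=1+0=1, deg[7]=1+0=1, deg[8]=1+0=1, deg[9]=1+2=3, deg[10]=1+2=3, deg[11]=1+1=2, deg[12]=1+1=2

Answer: 1 1 2 4 1 1 1 1 3 3 2 2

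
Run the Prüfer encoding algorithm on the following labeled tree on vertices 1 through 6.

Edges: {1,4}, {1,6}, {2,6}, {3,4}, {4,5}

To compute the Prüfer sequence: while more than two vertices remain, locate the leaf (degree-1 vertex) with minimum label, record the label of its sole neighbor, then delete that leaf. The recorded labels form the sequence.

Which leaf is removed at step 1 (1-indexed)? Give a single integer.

Answer: 2

Derivation:
Step 1: current leaves = {2,3,5}. Remove leaf 2 (neighbor: 6).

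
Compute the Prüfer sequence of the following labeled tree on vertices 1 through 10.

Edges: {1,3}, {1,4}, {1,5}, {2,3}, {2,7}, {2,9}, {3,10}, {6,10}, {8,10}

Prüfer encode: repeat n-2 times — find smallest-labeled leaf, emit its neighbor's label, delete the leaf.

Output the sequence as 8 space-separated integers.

Step 1: leaves = {4,5,6,7,8,9}. Remove smallest leaf 4, emit neighbor 1.
Step 2: leaves = {5,6,7,8,9}. Remove smallest leaf 5, emit neighbor 1.
Step 3: leaves = {1,6,7,8,9}. Remove smallest leaf 1, emit neighbor 3.
Step 4: leaves = {6,7,8,9}. Remove smallest leaf 6, emit neighbor 10.
Step 5: leaves = {7,8,9}. Remove smallest leaf 7, emit neighbor 2.
Step 6: leaves = {8,9}. Remove smallest leaf 8, emit neighbor 10.
Step 7: leaves = {9,10}. Remove smallest leaf 9, emit neighbor 2.
Step 8: leaves = {2,10}. Remove smallest leaf 2, emit neighbor 3.
Done: 2 vertices remain (3, 10). Sequence = [1 1 3 10 2 10 2 3]

Answer: 1 1 3 10 2 10 2 3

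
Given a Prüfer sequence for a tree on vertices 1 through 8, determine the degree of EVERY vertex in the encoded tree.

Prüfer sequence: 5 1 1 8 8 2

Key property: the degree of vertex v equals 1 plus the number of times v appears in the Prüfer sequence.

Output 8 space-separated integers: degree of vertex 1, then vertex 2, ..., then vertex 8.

Answer: 3 2 1 1 2 1 1 3

Derivation:
p_1 = 5: count[5] becomes 1
p_2 = 1: count[1] becomes 1
p_3 = 1: count[1] becomes 2
p_4 = 8: count[8] becomes 1
p_5 = 8: count[8] becomes 2
p_6 = 2: count[2] becomes 1
Degrees (1 + count): deg[1]=1+2=3, deg[2]=1+1=2, deg[3]=1+0=1, deg[4]=1+0=1, deg[5]=1+1=2, deg[6]=1+0=1, deg[7]=1+0=1, deg[8]=1+2=3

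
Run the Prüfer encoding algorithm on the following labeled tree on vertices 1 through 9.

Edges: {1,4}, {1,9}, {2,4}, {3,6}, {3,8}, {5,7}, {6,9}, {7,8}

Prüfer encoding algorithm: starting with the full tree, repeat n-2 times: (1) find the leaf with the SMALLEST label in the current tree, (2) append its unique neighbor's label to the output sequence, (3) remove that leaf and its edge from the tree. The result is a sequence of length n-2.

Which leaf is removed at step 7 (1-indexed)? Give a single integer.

Answer: 3

Derivation:
Step 1: current leaves = {2,5}. Remove leaf 2 (neighbor: 4).
Step 2: current leaves = {4,5}. Remove leaf 4 (neighbor: 1).
Step 3: current leaves = {1,5}. Remove leaf 1 (neighbor: 9).
Step 4: current leaves = {5,9}. Remove leaf 5 (neighbor: 7).
Step 5: current leaves = {7,9}. Remove leaf 7 (neighbor: 8).
Step 6: current leaves = {8,9}. Remove leaf 8 (neighbor: 3).
Step 7: current leaves = {3,9}. Remove leaf 3 (neighbor: 6).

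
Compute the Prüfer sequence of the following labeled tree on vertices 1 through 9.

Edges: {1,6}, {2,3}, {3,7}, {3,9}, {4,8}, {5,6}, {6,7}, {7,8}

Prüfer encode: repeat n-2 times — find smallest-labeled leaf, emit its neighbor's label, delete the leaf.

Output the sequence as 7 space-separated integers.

Answer: 6 3 8 6 7 7 3

Derivation:
Step 1: leaves = {1,2,4,5,9}. Remove smallest leaf 1, emit neighbor 6.
Step 2: leaves = {2,4,5,9}. Remove smallest leaf 2, emit neighbor 3.
Step 3: leaves = {4,5,9}. Remove smallest leaf 4, emit neighbor 8.
Step 4: leaves = {5,8,9}. Remove smallest leaf 5, emit neighbor 6.
Step 5: leaves = {6,8,9}. Remove smallest leaf 6, emit neighbor 7.
Step 6: leaves = {8,9}. Remove smallest leaf 8, emit neighbor 7.
Step 7: leaves = {7,9}. Remove smallest leaf 7, emit neighbor 3.
Done: 2 vertices remain (3, 9). Sequence = [6 3 8 6 7 7 3]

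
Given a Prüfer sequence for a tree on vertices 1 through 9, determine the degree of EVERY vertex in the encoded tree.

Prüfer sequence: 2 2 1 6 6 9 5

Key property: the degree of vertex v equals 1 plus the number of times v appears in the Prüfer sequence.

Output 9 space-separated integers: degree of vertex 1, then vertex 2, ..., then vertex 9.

p_1 = 2: count[2] becomes 1
p_2 = 2: count[2] becomes 2
p_3 = 1: count[1] becomes 1
p_4 = 6: count[6] becomes 1
p_5 = 6: count[6] becomes 2
p_6 = 9: count[9] becomes 1
p_7 = 5: count[5] becomes 1
Degrees (1 + count): deg[1]=1+1=2, deg[2]=1+2=3, deg[3]=1+0=1, deg[4]=1+0=1, deg[5]=1+1=2, deg[6]=1+2=3, deg[7]=1+0=1, deg[8]=1+0=1, deg[9]=1+1=2

Answer: 2 3 1 1 2 3 1 1 2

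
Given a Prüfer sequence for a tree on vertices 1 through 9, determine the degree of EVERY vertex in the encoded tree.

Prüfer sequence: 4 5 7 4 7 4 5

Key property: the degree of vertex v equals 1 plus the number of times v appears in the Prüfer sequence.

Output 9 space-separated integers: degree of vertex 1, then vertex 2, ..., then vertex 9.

p_1 = 4: count[4] becomes 1
p_2 = 5: count[5] becomes 1
p_3 = 7: count[7] becomes 1
p_4 = 4: count[4] becomes 2
p_5 = 7: count[7] becomes 2
p_6 = 4: count[4] becomes 3
p_7 = 5: count[5] becomes 2
Degrees (1 + count): deg[1]=1+0=1, deg[2]=1+0=1, deg[3]=1+0=1, deg[4]=1+3=4, deg[5]=1+2=3, deg[6]=1+0=1, deg[7]=1+2=3, deg[8]=1+0=1, deg[9]=1+0=1

Answer: 1 1 1 4 3 1 3 1 1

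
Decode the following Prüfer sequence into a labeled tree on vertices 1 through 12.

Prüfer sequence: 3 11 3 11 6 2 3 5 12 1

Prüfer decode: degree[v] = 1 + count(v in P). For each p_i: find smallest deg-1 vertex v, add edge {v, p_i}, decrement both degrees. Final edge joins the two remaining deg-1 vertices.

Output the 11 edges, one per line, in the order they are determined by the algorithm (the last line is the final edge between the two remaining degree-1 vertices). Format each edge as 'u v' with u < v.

Initial degrees: {1:2, 2:2, 3:4, 4:1, 5:2, 6:2, 7:1, 8:1, 9:1, 10:1, 11:3, 12:2}
Step 1: smallest deg-1 vertex = 4, p_1 = 3. Add edge {3,4}. Now deg[4]=0, deg[3]=3.
Step 2: smallest deg-1 vertex = 7, p_2 = 11. Add edge {7,11}. Now deg[7]=0, deg[11]=2.
Step 3: smallest deg-1 vertex = 8, p_3 = 3. Add edge {3,8}. Now deg[8]=0, deg[3]=2.
Step 4: smallest deg-1 vertex = 9, p_4 = 11. Add edge {9,11}. Now deg[9]=0, deg[11]=1.
Step 5: smallest deg-1 vertex = 10, p_5 = 6. Add edge {6,10}. Now deg[10]=0, deg[6]=1.
Step 6: smallest deg-1 vertex = 6, p_6 = 2. Add edge {2,6}. Now deg[6]=0, deg[2]=1.
Step 7: smallest deg-1 vertex = 2, p_7 = 3. Add edge {2,3}. Now deg[2]=0, deg[3]=1.
Step 8: smallest deg-1 vertex = 3, p_8 = 5. Add edge {3,5}. Now deg[3]=0, deg[5]=1.
Step 9: smallest deg-1 vertex = 5, p_9 = 12. Add edge {5,12}. Now deg[5]=0, deg[12]=1.
Step 10: smallest deg-1 vertex = 11, p_10 = 1. Add edge {1,11}. Now deg[11]=0, deg[1]=1.
Final: two remaining deg-1 vertices are 1, 12. Add edge {1,12}.

Answer: 3 4
7 11
3 8
9 11
6 10
2 6
2 3
3 5
5 12
1 11
1 12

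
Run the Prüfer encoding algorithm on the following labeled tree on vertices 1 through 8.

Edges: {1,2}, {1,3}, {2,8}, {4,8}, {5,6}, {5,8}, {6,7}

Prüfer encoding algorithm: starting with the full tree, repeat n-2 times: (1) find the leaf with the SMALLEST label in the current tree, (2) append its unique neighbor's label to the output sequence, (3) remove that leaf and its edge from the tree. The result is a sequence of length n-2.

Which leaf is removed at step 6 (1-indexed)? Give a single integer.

Step 1: current leaves = {3,4,7}. Remove leaf 3 (neighbor: 1).
Step 2: current leaves = {1,4,7}. Remove leaf 1 (neighbor: 2).
Step 3: current leaves = {2,4,7}. Remove leaf 2 (neighbor: 8).
Step 4: current leaves = {4,7}. Remove leaf 4 (neighbor: 8).
Step 5: current leaves = {7,8}. Remove leaf 7 (neighbor: 6).
Step 6: current leaves = {6,8}. Remove leaf 6 (neighbor: 5).

Answer: 6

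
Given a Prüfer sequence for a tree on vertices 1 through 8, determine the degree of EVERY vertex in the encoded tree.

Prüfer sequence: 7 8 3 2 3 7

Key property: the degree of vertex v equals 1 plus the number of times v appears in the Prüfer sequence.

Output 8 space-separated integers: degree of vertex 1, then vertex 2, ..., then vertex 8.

p_1 = 7: count[7] becomes 1
p_2 = 8: count[8] becomes 1
p_3 = 3: count[3] becomes 1
p_4 = 2: count[2] becomes 1
p_5 = 3: count[3] becomes 2
p_6 = 7: count[7] becomes 2
Degrees (1 + count): deg[1]=1+0=1, deg[2]=1+1=2, deg[3]=1+2=3, deg[4]=1+0=1, deg[5]=1+0=1, deg[6]=1+0=1, deg[7]=1+2=3, deg[8]=1+1=2

Answer: 1 2 3 1 1 1 3 2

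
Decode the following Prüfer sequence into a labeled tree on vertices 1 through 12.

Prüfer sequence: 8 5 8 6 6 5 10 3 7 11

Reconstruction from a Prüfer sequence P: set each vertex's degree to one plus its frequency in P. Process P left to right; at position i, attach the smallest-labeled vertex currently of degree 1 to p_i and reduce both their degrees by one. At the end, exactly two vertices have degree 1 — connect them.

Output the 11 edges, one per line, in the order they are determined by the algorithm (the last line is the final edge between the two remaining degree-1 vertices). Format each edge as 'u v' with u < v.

Initial degrees: {1:1, 2:1, 3:2, 4:1, 5:3, 6:3, 7:2, 8:3, 9:1, 10:2, 11:2, 12:1}
Step 1: smallest deg-1 vertex = 1, p_1 = 8. Add edge {1,8}. Now deg[1]=0, deg[8]=2.
Step 2: smallest deg-1 vertex = 2, p_2 = 5. Add edge {2,5}. Now deg[2]=0, deg[5]=2.
Step 3: smallest deg-1 vertex = 4, p_3 = 8. Add edge {4,8}. Now deg[4]=0, deg[8]=1.
Step 4: smallest deg-1 vertex = 8, p_4 = 6. Add edge {6,8}. Now deg[8]=0, deg[6]=2.
Step 5: smallest deg-1 vertex = 9, p_5 = 6. Add edge {6,9}. Now deg[9]=0, deg[6]=1.
Step 6: smallest deg-1 vertex = 6, p_6 = 5. Add edge {5,6}. Now deg[6]=0, deg[5]=1.
Step 7: smallest deg-1 vertex = 5, p_7 = 10. Add edge {5,10}. Now deg[5]=0, deg[10]=1.
Step 8: smallest deg-1 vertex = 10, p_8 = 3. Add edge {3,10}. Now deg[10]=0, deg[3]=1.
Step 9: smallest deg-1 vertex = 3, p_9 = 7. Add edge {3,7}. Now deg[3]=0, deg[7]=1.
Step 10: smallest deg-1 vertex = 7, p_10 = 11. Add edge {7,11}. Now deg[7]=0, deg[11]=1.
Final: two remaining deg-1 vertices are 11, 12. Add edge {11,12}.

Answer: 1 8
2 5
4 8
6 8
6 9
5 6
5 10
3 10
3 7
7 11
11 12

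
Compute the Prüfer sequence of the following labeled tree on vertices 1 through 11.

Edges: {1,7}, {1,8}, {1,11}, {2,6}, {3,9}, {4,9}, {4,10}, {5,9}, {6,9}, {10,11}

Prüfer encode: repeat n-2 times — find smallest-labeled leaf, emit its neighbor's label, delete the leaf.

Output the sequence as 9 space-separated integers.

Step 1: leaves = {2,3,5,7,8}. Remove smallest leaf 2, emit neighbor 6.
Step 2: leaves = {3,5,6,7,8}. Remove smallest leaf 3, emit neighbor 9.
Step 3: leaves = {5,6,7,8}. Remove smallest leaf 5, emit neighbor 9.
Step 4: leaves = {6,7,8}. Remove smallest leaf 6, emit neighbor 9.
Step 5: leaves = {7,8,9}. Remove smallest leaf 7, emit neighbor 1.
Step 6: leaves = {8,9}. Remove smallest leaf 8, emit neighbor 1.
Step 7: leaves = {1,9}. Remove smallest leaf 1, emit neighbor 11.
Step 8: leaves = {9,11}. Remove smallest leaf 9, emit neighbor 4.
Step 9: leaves = {4,11}. Remove smallest leaf 4, emit neighbor 10.
Done: 2 vertices remain (10, 11). Sequence = [6 9 9 9 1 1 11 4 10]

Answer: 6 9 9 9 1 1 11 4 10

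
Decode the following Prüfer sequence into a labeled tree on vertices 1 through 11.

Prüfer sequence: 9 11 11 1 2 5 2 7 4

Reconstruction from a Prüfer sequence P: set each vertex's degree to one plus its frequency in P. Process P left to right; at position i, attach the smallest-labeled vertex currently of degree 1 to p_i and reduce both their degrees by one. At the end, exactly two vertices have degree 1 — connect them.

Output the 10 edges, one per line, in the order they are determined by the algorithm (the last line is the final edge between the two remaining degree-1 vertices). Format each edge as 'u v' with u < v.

Initial degrees: {1:2, 2:3, 3:1, 4:2, 5:2, 6:1, 7:2, 8:1, 9:2, 10:1, 11:3}
Step 1: smallest deg-1 vertex = 3, p_1 = 9. Add edge {3,9}. Now deg[3]=0, deg[9]=1.
Step 2: smallest deg-1 vertex = 6, p_2 = 11. Add edge {6,11}. Now deg[6]=0, deg[11]=2.
Step 3: smallest deg-1 vertex = 8, p_3 = 11. Add edge {8,11}. Now deg[8]=0, deg[11]=1.
Step 4: smallest deg-1 vertex = 9, p_4 = 1. Add edge {1,9}. Now deg[9]=0, deg[1]=1.
Step 5: smallest deg-1 vertex = 1, p_5 = 2. Add edge {1,2}. Now deg[1]=0, deg[2]=2.
Step 6: smallest deg-1 vertex = 10, p_6 = 5. Add edge {5,10}. Now deg[10]=0, deg[5]=1.
Step 7: smallest deg-1 vertex = 5, p_7 = 2. Add edge {2,5}. Now deg[5]=0, deg[2]=1.
Step 8: smallest deg-1 vertex = 2, p_8 = 7. Add edge {2,7}. Now deg[2]=0, deg[7]=1.
Step 9: smallest deg-1 vertex = 7, p_9 = 4. Add edge {4,7}. Now deg[7]=0, deg[4]=1.
Final: two remaining deg-1 vertices are 4, 11. Add edge {4,11}.

Answer: 3 9
6 11
8 11
1 9
1 2
5 10
2 5
2 7
4 7
4 11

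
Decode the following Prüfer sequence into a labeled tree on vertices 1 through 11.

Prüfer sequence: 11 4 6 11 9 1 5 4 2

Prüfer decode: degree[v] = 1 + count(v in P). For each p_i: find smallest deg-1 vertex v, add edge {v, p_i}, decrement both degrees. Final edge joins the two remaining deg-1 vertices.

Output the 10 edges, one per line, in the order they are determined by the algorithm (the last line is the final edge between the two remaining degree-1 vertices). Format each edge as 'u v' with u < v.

Answer: 3 11
4 7
6 8
6 11
9 10
1 9
1 5
4 5
2 4
2 11

Derivation:
Initial degrees: {1:2, 2:2, 3:1, 4:3, 5:2, 6:2, 7:1, 8:1, 9:2, 10:1, 11:3}
Step 1: smallest deg-1 vertex = 3, p_1 = 11. Add edge {3,11}. Now deg[3]=0, deg[11]=2.
Step 2: smallest deg-1 vertex = 7, p_2 = 4. Add edge {4,7}. Now deg[7]=0, deg[4]=2.
Step 3: smallest deg-1 vertex = 8, p_3 = 6. Add edge {6,8}. Now deg[8]=0, deg[6]=1.
Step 4: smallest deg-1 vertex = 6, p_4 = 11. Add edge {6,11}. Now deg[6]=0, deg[11]=1.
Step 5: smallest deg-1 vertex = 10, p_5 = 9. Add edge {9,10}. Now deg[10]=0, deg[9]=1.
Step 6: smallest deg-1 vertex = 9, p_6 = 1. Add edge {1,9}. Now deg[9]=0, deg[1]=1.
Step 7: smallest deg-1 vertex = 1, p_7 = 5. Add edge {1,5}. Now deg[1]=0, deg[5]=1.
Step 8: smallest deg-1 vertex = 5, p_8 = 4. Add edge {4,5}. Now deg[5]=0, deg[4]=1.
Step 9: smallest deg-1 vertex = 4, p_9 = 2. Add edge {2,4}. Now deg[4]=0, deg[2]=1.
Final: two remaining deg-1 vertices are 2, 11. Add edge {2,11}.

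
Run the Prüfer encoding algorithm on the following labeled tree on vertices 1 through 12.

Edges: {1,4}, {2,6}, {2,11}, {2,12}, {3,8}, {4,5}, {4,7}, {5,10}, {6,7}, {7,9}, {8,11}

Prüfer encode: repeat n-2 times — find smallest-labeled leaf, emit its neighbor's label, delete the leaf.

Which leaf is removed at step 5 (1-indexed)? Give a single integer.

Answer: 10

Derivation:
Step 1: current leaves = {1,3,9,10,12}. Remove leaf 1 (neighbor: 4).
Step 2: current leaves = {3,9,10,12}. Remove leaf 3 (neighbor: 8).
Step 3: current leaves = {8,9,10,12}. Remove leaf 8 (neighbor: 11).
Step 4: current leaves = {9,10,11,12}. Remove leaf 9 (neighbor: 7).
Step 5: current leaves = {10,11,12}. Remove leaf 10 (neighbor: 5).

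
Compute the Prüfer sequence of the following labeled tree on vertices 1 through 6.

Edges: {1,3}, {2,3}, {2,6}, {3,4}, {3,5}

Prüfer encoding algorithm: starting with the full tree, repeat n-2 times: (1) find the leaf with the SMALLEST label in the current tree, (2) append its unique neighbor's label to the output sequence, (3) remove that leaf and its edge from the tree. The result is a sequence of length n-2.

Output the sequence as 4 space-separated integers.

Answer: 3 3 3 2

Derivation:
Step 1: leaves = {1,4,5,6}. Remove smallest leaf 1, emit neighbor 3.
Step 2: leaves = {4,5,6}. Remove smallest leaf 4, emit neighbor 3.
Step 3: leaves = {5,6}. Remove smallest leaf 5, emit neighbor 3.
Step 4: leaves = {3,6}. Remove smallest leaf 3, emit neighbor 2.
Done: 2 vertices remain (2, 6). Sequence = [3 3 3 2]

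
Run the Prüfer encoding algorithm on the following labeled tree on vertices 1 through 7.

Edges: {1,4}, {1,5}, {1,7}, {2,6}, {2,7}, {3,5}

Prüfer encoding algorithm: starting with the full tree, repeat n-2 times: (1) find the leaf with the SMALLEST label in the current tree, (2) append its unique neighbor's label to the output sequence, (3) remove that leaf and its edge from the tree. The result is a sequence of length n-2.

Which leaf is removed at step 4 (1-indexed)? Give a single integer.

Step 1: current leaves = {3,4,6}. Remove leaf 3 (neighbor: 5).
Step 2: current leaves = {4,5,6}. Remove leaf 4 (neighbor: 1).
Step 3: current leaves = {5,6}. Remove leaf 5 (neighbor: 1).
Step 4: current leaves = {1,6}. Remove leaf 1 (neighbor: 7).

Answer: 1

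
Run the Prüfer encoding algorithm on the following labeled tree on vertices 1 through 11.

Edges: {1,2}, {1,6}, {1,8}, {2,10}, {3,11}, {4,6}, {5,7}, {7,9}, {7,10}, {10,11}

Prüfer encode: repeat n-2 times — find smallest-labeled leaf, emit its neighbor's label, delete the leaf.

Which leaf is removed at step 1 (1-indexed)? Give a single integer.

Answer: 3

Derivation:
Step 1: current leaves = {3,4,5,8,9}. Remove leaf 3 (neighbor: 11).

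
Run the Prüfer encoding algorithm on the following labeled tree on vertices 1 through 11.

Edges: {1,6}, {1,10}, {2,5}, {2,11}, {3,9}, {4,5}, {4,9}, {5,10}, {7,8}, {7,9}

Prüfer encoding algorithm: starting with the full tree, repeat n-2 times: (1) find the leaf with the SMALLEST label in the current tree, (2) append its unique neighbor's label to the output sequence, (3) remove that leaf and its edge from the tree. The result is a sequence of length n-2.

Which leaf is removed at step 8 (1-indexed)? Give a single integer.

Answer: 10

Derivation:
Step 1: current leaves = {3,6,8,11}. Remove leaf 3 (neighbor: 9).
Step 2: current leaves = {6,8,11}. Remove leaf 6 (neighbor: 1).
Step 3: current leaves = {1,8,11}. Remove leaf 1 (neighbor: 10).
Step 4: current leaves = {8,10,11}. Remove leaf 8 (neighbor: 7).
Step 5: current leaves = {7,10,11}. Remove leaf 7 (neighbor: 9).
Step 6: current leaves = {9,10,11}. Remove leaf 9 (neighbor: 4).
Step 7: current leaves = {4,10,11}. Remove leaf 4 (neighbor: 5).
Step 8: current leaves = {10,11}. Remove leaf 10 (neighbor: 5).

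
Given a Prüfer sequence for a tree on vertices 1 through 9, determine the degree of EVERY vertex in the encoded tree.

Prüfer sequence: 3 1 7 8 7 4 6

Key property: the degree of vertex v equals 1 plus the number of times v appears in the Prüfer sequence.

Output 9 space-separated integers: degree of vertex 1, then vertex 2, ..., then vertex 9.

p_1 = 3: count[3] becomes 1
p_2 = 1: count[1] becomes 1
p_3 = 7: count[7] becomes 1
p_4 = 8: count[8] becomes 1
p_5 = 7: count[7] becomes 2
p_6 = 4: count[4] becomes 1
p_7 = 6: count[6] becomes 1
Degrees (1 + count): deg[1]=1+1=2, deg[2]=1+0=1, deg[3]=1+1=2, deg[4]=1+1=2, deg[5]=1+0=1, deg[6]=1+1=2, deg[7]=1+2=3, deg[8]=1+1=2, deg[9]=1+0=1

Answer: 2 1 2 2 1 2 3 2 1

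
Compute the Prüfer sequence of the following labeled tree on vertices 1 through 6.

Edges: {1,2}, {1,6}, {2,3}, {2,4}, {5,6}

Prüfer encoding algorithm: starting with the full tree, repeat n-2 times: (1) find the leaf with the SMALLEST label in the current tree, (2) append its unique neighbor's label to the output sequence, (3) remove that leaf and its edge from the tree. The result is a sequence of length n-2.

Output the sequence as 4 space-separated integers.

Step 1: leaves = {3,4,5}. Remove smallest leaf 3, emit neighbor 2.
Step 2: leaves = {4,5}. Remove smallest leaf 4, emit neighbor 2.
Step 3: leaves = {2,5}. Remove smallest leaf 2, emit neighbor 1.
Step 4: leaves = {1,5}. Remove smallest leaf 1, emit neighbor 6.
Done: 2 vertices remain (5, 6). Sequence = [2 2 1 6]

Answer: 2 2 1 6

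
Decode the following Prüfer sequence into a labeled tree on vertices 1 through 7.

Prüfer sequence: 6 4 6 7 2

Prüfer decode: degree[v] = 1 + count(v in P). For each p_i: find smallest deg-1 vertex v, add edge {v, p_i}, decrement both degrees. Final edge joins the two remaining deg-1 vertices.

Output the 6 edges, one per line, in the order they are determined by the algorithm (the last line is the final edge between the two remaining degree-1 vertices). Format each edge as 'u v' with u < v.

Answer: 1 6
3 4
4 6
5 7
2 6
2 7

Derivation:
Initial degrees: {1:1, 2:2, 3:1, 4:2, 5:1, 6:3, 7:2}
Step 1: smallest deg-1 vertex = 1, p_1 = 6. Add edge {1,6}. Now deg[1]=0, deg[6]=2.
Step 2: smallest deg-1 vertex = 3, p_2 = 4. Add edge {3,4}. Now deg[3]=0, deg[4]=1.
Step 3: smallest deg-1 vertex = 4, p_3 = 6. Add edge {4,6}. Now deg[4]=0, deg[6]=1.
Step 4: smallest deg-1 vertex = 5, p_4 = 7. Add edge {5,7}. Now deg[5]=0, deg[7]=1.
Step 5: smallest deg-1 vertex = 6, p_5 = 2. Add edge {2,6}. Now deg[6]=0, deg[2]=1.
Final: two remaining deg-1 vertices are 2, 7. Add edge {2,7}.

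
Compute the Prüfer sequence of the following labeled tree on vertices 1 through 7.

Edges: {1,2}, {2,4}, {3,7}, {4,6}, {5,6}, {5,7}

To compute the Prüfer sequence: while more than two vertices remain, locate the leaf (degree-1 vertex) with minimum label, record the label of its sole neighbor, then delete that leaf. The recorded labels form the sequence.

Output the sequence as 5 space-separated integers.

Answer: 2 4 7 6 5

Derivation:
Step 1: leaves = {1,3}. Remove smallest leaf 1, emit neighbor 2.
Step 2: leaves = {2,3}. Remove smallest leaf 2, emit neighbor 4.
Step 3: leaves = {3,4}. Remove smallest leaf 3, emit neighbor 7.
Step 4: leaves = {4,7}. Remove smallest leaf 4, emit neighbor 6.
Step 5: leaves = {6,7}. Remove smallest leaf 6, emit neighbor 5.
Done: 2 vertices remain (5, 7). Sequence = [2 4 7 6 5]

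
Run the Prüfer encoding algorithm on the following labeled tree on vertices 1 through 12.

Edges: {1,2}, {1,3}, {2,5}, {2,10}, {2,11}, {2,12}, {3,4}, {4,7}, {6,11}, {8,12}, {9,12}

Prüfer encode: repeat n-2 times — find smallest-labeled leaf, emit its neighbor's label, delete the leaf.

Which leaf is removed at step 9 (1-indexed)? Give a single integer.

Step 1: current leaves = {5,6,7,8,9,10}. Remove leaf 5 (neighbor: 2).
Step 2: current leaves = {6,7,8,9,10}. Remove leaf 6 (neighbor: 11).
Step 3: current leaves = {7,8,9,10,11}. Remove leaf 7 (neighbor: 4).
Step 4: current leaves = {4,8,9,10,11}. Remove leaf 4 (neighbor: 3).
Step 5: current leaves = {3,8,9,10,11}. Remove leaf 3 (neighbor: 1).
Step 6: current leaves = {1,8,9,10,11}. Remove leaf 1 (neighbor: 2).
Step 7: current leaves = {8,9,10,11}. Remove leaf 8 (neighbor: 12).
Step 8: current leaves = {9,10,11}. Remove leaf 9 (neighbor: 12).
Step 9: current leaves = {10,11,12}. Remove leaf 10 (neighbor: 2).

Answer: 10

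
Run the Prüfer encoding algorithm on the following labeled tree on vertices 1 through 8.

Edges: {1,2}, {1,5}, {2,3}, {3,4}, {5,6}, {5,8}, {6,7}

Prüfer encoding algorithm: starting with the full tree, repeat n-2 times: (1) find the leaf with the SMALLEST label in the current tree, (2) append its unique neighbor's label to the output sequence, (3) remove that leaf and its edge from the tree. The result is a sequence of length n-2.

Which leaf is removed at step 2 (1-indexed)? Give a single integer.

Step 1: current leaves = {4,7,8}. Remove leaf 4 (neighbor: 3).
Step 2: current leaves = {3,7,8}. Remove leaf 3 (neighbor: 2).

Answer: 3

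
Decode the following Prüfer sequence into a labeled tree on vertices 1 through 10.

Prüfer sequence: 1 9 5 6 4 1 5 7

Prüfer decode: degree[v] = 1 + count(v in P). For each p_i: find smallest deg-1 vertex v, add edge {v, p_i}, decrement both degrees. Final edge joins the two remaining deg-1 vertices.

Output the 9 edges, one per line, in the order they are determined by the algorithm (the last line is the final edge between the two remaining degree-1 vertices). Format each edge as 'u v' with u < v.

Answer: 1 2
3 9
5 8
6 9
4 6
1 4
1 5
5 7
7 10

Derivation:
Initial degrees: {1:3, 2:1, 3:1, 4:2, 5:3, 6:2, 7:2, 8:1, 9:2, 10:1}
Step 1: smallest deg-1 vertex = 2, p_1 = 1. Add edge {1,2}. Now deg[2]=0, deg[1]=2.
Step 2: smallest deg-1 vertex = 3, p_2 = 9. Add edge {3,9}. Now deg[3]=0, deg[9]=1.
Step 3: smallest deg-1 vertex = 8, p_3 = 5. Add edge {5,8}. Now deg[8]=0, deg[5]=2.
Step 4: smallest deg-1 vertex = 9, p_4 = 6. Add edge {6,9}. Now deg[9]=0, deg[6]=1.
Step 5: smallest deg-1 vertex = 6, p_5 = 4. Add edge {4,6}. Now deg[6]=0, deg[4]=1.
Step 6: smallest deg-1 vertex = 4, p_6 = 1. Add edge {1,4}. Now deg[4]=0, deg[1]=1.
Step 7: smallest deg-1 vertex = 1, p_7 = 5. Add edge {1,5}. Now deg[1]=0, deg[5]=1.
Step 8: smallest deg-1 vertex = 5, p_8 = 7. Add edge {5,7}. Now deg[5]=0, deg[7]=1.
Final: two remaining deg-1 vertices are 7, 10. Add edge {7,10}.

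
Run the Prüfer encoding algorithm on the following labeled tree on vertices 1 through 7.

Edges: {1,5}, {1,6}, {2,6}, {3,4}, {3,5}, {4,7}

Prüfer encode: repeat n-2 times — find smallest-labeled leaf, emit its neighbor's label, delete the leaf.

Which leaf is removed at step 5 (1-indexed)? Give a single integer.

Answer: 3

Derivation:
Step 1: current leaves = {2,7}. Remove leaf 2 (neighbor: 6).
Step 2: current leaves = {6,7}. Remove leaf 6 (neighbor: 1).
Step 3: current leaves = {1,7}. Remove leaf 1 (neighbor: 5).
Step 4: current leaves = {5,7}. Remove leaf 5 (neighbor: 3).
Step 5: current leaves = {3,7}. Remove leaf 3 (neighbor: 4).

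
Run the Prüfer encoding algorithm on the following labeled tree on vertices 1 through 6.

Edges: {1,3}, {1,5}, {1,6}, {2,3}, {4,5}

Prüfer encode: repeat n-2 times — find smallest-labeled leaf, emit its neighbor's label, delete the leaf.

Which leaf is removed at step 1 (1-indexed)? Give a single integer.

Answer: 2

Derivation:
Step 1: current leaves = {2,4,6}. Remove leaf 2 (neighbor: 3).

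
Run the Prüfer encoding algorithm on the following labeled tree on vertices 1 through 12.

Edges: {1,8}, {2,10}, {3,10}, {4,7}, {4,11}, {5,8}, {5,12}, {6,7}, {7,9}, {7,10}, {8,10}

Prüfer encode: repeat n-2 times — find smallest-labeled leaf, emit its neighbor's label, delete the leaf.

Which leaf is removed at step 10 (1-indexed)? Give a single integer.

Step 1: current leaves = {1,2,3,6,9,11,12}. Remove leaf 1 (neighbor: 8).
Step 2: current leaves = {2,3,6,9,11,12}. Remove leaf 2 (neighbor: 10).
Step 3: current leaves = {3,6,9,11,12}. Remove leaf 3 (neighbor: 10).
Step 4: current leaves = {6,9,11,12}. Remove leaf 6 (neighbor: 7).
Step 5: current leaves = {9,11,12}. Remove leaf 9 (neighbor: 7).
Step 6: current leaves = {11,12}. Remove leaf 11 (neighbor: 4).
Step 7: current leaves = {4,12}. Remove leaf 4 (neighbor: 7).
Step 8: current leaves = {7,12}. Remove leaf 7 (neighbor: 10).
Step 9: current leaves = {10,12}. Remove leaf 10 (neighbor: 8).
Step 10: current leaves = {8,12}. Remove leaf 8 (neighbor: 5).

Answer: 8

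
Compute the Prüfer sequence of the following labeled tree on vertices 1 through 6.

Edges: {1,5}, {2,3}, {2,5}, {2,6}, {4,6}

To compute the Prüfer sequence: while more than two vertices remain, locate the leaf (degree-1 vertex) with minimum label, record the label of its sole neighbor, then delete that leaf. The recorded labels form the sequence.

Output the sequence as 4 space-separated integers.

Answer: 5 2 6 2

Derivation:
Step 1: leaves = {1,3,4}. Remove smallest leaf 1, emit neighbor 5.
Step 2: leaves = {3,4,5}. Remove smallest leaf 3, emit neighbor 2.
Step 3: leaves = {4,5}. Remove smallest leaf 4, emit neighbor 6.
Step 4: leaves = {5,6}. Remove smallest leaf 5, emit neighbor 2.
Done: 2 vertices remain (2, 6). Sequence = [5 2 6 2]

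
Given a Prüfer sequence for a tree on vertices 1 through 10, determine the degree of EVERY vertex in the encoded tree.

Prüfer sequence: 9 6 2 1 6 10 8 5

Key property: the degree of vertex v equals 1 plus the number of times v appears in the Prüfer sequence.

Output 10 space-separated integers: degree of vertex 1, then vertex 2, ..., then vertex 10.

Answer: 2 2 1 1 2 3 1 2 2 2

Derivation:
p_1 = 9: count[9] becomes 1
p_2 = 6: count[6] becomes 1
p_3 = 2: count[2] becomes 1
p_4 = 1: count[1] becomes 1
p_5 = 6: count[6] becomes 2
p_6 = 10: count[10] becomes 1
p_7 = 8: count[8] becomes 1
p_8 = 5: count[5] becomes 1
Degrees (1 + count): deg[1]=1+1=2, deg[2]=1+1=2, deg[3]=1+0=1, deg[4]=1+0=1, deg[5]=1+1=2, deg[6]=1+2=3, deg[7]=1+0=1, deg[8]=1+1=2, deg[9]=1+1=2, deg[10]=1+1=2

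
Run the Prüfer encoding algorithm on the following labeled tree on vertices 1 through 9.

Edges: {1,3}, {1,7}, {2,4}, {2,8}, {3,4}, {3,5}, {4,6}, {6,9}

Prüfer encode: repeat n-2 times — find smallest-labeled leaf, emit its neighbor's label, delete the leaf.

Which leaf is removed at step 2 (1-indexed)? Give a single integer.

Answer: 7

Derivation:
Step 1: current leaves = {5,7,8,9}. Remove leaf 5 (neighbor: 3).
Step 2: current leaves = {7,8,9}. Remove leaf 7 (neighbor: 1).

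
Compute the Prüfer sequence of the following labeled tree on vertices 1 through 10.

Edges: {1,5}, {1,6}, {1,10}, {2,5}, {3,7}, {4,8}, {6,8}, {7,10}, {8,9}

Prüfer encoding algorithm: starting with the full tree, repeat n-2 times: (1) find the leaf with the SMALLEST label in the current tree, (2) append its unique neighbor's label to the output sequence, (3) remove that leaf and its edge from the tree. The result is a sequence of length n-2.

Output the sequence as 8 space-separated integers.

Step 1: leaves = {2,3,4,9}. Remove smallest leaf 2, emit neighbor 5.
Step 2: leaves = {3,4,5,9}. Remove smallest leaf 3, emit neighbor 7.
Step 3: leaves = {4,5,7,9}. Remove smallest leaf 4, emit neighbor 8.
Step 4: leaves = {5,7,9}. Remove smallest leaf 5, emit neighbor 1.
Step 5: leaves = {7,9}. Remove smallest leaf 7, emit neighbor 10.
Step 6: leaves = {9,10}. Remove smallest leaf 9, emit neighbor 8.
Step 7: leaves = {8,10}. Remove smallest leaf 8, emit neighbor 6.
Step 8: leaves = {6,10}. Remove smallest leaf 6, emit neighbor 1.
Done: 2 vertices remain (1, 10). Sequence = [5 7 8 1 10 8 6 1]

Answer: 5 7 8 1 10 8 6 1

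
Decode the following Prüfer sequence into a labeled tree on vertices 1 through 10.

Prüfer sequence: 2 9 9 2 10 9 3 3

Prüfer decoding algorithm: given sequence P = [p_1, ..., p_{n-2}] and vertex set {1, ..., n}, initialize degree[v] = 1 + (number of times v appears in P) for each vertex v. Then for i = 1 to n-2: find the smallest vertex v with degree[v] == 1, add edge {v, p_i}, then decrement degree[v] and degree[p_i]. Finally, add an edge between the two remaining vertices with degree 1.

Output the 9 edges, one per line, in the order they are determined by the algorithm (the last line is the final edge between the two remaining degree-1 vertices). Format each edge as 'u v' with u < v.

Answer: 1 2
4 9
5 9
2 6
2 10
7 9
3 8
3 9
3 10

Derivation:
Initial degrees: {1:1, 2:3, 3:3, 4:1, 5:1, 6:1, 7:1, 8:1, 9:4, 10:2}
Step 1: smallest deg-1 vertex = 1, p_1 = 2. Add edge {1,2}. Now deg[1]=0, deg[2]=2.
Step 2: smallest deg-1 vertex = 4, p_2 = 9. Add edge {4,9}. Now deg[4]=0, deg[9]=3.
Step 3: smallest deg-1 vertex = 5, p_3 = 9. Add edge {5,9}. Now deg[5]=0, deg[9]=2.
Step 4: smallest deg-1 vertex = 6, p_4 = 2. Add edge {2,6}. Now deg[6]=0, deg[2]=1.
Step 5: smallest deg-1 vertex = 2, p_5 = 10. Add edge {2,10}. Now deg[2]=0, deg[10]=1.
Step 6: smallest deg-1 vertex = 7, p_6 = 9. Add edge {7,9}. Now deg[7]=0, deg[9]=1.
Step 7: smallest deg-1 vertex = 8, p_7 = 3. Add edge {3,8}. Now deg[8]=0, deg[3]=2.
Step 8: smallest deg-1 vertex = 9, p_8 = 3. Add edge {3,9}. Now deg[9]=0, deg[3]=1.
Final: two remaining deg-1 vertices are 3, 10. Add edge {3,10}.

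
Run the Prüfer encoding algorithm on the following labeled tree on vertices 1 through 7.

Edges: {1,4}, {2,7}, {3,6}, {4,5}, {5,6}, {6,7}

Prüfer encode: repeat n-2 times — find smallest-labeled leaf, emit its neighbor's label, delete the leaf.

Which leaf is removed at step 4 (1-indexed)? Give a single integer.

Step 1: current leaves = {1,2,3}. Remove leaf 1 (neighbor: 4).
Step 2: current leaves = {2,3,4}. Remove leaf 2 (neighbor: 7).
Step 3: current leaves = {3,4,7}. Remove leaf 3 (neighbor: 6).
Step 4: current leaves = {4,7}. Remove leaf 4 (neighbor: 5).

Answer: 4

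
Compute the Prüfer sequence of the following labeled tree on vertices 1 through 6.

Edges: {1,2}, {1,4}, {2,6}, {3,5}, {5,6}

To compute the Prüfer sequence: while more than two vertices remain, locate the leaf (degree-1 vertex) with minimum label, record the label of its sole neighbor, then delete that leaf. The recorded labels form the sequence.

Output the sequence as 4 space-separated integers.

Answer: 5 1 2 6

Derivation:
Step 1: leaves = {3,4}. Remove smallest leaf 3, emit neighbor 5.
Step 2: leaves = {4,5}. Remove smallest leaf 4, emit neighbor 1.
Step 3: leaves = {1,5}. Remove smallest leaf 1, emit neighbor 2.
Step 4: leaves = {2,5}. Remove smallest leaf 2, emit neighbor 6.
Done: 2 vertices remain (5, 6). Sequence = [5 1 2 6]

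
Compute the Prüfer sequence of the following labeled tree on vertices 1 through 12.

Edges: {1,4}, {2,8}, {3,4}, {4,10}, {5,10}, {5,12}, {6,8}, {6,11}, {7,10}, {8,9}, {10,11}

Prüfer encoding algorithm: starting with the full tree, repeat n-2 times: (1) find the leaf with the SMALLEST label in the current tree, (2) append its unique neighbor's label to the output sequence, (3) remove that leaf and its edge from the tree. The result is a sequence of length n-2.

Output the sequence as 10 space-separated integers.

Step 1: leaves = {1,2,3,7,9,12}. Remove smallest leaf 1, emit neighbor 4.
Step 2: leaves = {2,3,7,9,12}. Remove smallest leaf 2, emit neighbor 8.
Step 3: leaves = {3,7,9,12}. Remove smallest leaf 3, emit neighbor 4.
Step 4: leaves = {4,7,9,12}. Remove smallest leaf 4, emit neighbor 10.
Step 5: leaves = {7,9,12}. Remove smallest leaf 7, emit neighbor 10.
Step 6: leaves = {9,12}. Remove smallest leaf 9, emit neighbor 8.
Step 7: leaves = {8,12}. Remove smallest leaf 8, emit neighbor 6.
Step 8: leaves = {6,12}. Remove smallest leaf 6, emit neighbor 11.
Step 9: leaves = {11,12}. Remove smallest leaf 11, emit neighbor 10.
Step 10: leaves = {10,12}. Remove smallest leaf 10, emit neighbor 5.
Done: 2 vertices remain (5, 12). Sequence = [4 8 4 10 10 8 6 11 10 5]

Answer: 4 8 4 10 10 8 6 11 10 5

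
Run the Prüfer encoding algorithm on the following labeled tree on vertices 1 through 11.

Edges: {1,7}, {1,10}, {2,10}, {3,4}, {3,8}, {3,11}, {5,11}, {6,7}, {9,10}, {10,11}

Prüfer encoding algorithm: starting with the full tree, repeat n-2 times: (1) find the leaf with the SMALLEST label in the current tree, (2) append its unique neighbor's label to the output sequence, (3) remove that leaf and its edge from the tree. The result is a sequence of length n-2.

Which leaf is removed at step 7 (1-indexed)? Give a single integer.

Answer: 8

Derivation:
Step 1: current leaves = {2,4,5,6,8,9}. Remove leaf 2 (neighbor: 10).
Step 2: current leaves = {4,5,6,8,9}. Remove leaf 4 (neighbor: 3).
Step 3: current leaves = {5,6,8,9}. Remove leaf 5 (neighbor: 11).
Step 4: current leaves = {6,8,9}. Remove leaf 6 (neighbor: 7).
Step 5: current leaves = {7,8,9}. Remove leaf 7 (neighbor: 1).
Step 6: current leaves = {1,8,9}. Remove leaf 1 (neighbor: 10).
Step 7: current leaves = {8,9}. Remove leaf 8 (neighbor: 3).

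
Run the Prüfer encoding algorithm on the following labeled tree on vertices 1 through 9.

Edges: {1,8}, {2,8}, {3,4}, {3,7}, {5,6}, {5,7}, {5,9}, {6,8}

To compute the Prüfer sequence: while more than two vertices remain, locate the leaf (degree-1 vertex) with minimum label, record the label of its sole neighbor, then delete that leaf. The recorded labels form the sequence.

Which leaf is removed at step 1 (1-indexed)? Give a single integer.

Step 1: current leaves = {1,2,4,9}. Remove leaf 1 (neighbor: 8).

Answer: 1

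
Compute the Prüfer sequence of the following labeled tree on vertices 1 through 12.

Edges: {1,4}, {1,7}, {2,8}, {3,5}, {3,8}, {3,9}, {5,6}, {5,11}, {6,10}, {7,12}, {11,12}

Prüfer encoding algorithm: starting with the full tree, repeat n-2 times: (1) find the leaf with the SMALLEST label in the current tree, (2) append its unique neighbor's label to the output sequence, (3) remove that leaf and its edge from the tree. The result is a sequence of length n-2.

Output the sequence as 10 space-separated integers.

Answer: 8 1 7 12 3 3 5 6 5 11

Derivation:
Step 1: leaves = {2,4,9,10}. Remove smallest leaf 2, emit neighbor 8.
Step 2: leaves = {4,8,9,10}. Remove smallest leaf 4, emit neighbor 1.
Step 3: leaves = {1,8,9,10}. Remove smallest leaf 1, emit neighbor 7.
Step 4: leaves = {7,8,9,10}. Remove smallest leaf 7, emit neighbor 12.
Step 5: leaves = {8,9,10,12}. Remove smallest leaf 8, emit neighbor 3.
Step 6: leaves = {9,10,12}. Remove smallest leaf 9, emit neighbor 3.
Step 7: leaves = {3,10,12}. Remove smallest leaf 3, emit neighbor 5.
Step 8: leaves = {10,12}. Remove smallest leaf 10, emit neighbor 6.
Step 9: leaves = {6,12}. Remove smallest leaf 6, emit neighbor 5.
Step 10: leaves = {5,12}. Remove smallest leaf 5, emit neighbor 11.
Done: 2 vertices remain (11, 12). Sequence = [8 1 7 12 3 3 5 6 5 11]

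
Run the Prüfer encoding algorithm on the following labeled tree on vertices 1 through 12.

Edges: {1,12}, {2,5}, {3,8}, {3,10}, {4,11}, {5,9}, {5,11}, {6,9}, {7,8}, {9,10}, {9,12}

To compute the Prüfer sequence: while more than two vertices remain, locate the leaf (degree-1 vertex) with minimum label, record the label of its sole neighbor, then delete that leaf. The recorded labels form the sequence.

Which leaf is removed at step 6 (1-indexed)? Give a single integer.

Step 1: current leaves = {1,2,4,6,7}. Remove leaf 1 (neighbor: 12).
Step 2: current leaves = {2,4,6,7,12}. Remove leaf 2 (neighbor: 5).
Step 3: current leaves = {4,6,7,12}. Remove leaf 4 (neighbor: 11).
Step 4: current leaves = {6,7,11,12}. Remove leaf 6 (neighbor: 9).
Step 5: current leaves = {7,11,12}. Remove leaf 7 (neighbor: 8).
Step 6: current leaves = {8,11,12}. Remove leaf 8 (neighbor: 3).

Answer: 8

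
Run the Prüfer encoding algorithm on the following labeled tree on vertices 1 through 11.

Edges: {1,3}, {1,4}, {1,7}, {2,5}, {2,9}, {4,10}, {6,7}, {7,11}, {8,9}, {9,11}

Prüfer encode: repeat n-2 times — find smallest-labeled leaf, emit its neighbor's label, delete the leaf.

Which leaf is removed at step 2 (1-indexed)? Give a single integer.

Answer: 5

Derivation:
Step 1: current leaves = {3,5,6,8,10}. Remove leaf 3 (neighbor: 1).
Step 2: current leaves = {5,6,8,10}. Remove leaf 5 (neighbor: 2).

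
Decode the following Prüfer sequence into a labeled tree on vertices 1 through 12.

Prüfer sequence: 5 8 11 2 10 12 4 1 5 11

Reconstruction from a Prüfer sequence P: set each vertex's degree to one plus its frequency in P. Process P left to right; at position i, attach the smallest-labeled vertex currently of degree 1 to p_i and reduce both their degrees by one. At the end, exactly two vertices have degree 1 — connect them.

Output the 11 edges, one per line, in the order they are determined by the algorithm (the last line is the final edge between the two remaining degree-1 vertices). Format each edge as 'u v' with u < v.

Answer: 3 5
6 8
7 11
2 8
2 10
9 12
4 10
1 4
1 5
5 11
11 12

Derivation:
Initial degrees: {1:2, 2:2, 3:1, 4:2, 5:3, 6:1, 7:1, 8:2, 9:1, 10:2, 11:3, 12:2}
Step 1: smallest deg-1 vertex = 3, p_1 = 5. Add edge {3,5}. Now deg[3]=0, deg[5]=2.
Step 2: smallest deg-1 vertex = 6, p_2 = 8. Add edge {6,8}. Now deg[6]=0, deg[8]=1.
Step 3: smallest deg-1 vertex = 7, p_3 = 11. Add edge {7,11}. Now deg[7]=0, deg[11]=2.
Step 4: smallest deg-1 vertex = 8, p_4 = 2. Add edge {2,8}. Now deg[8]=0, deg[2]=1.
Step 5: smallest deg-1 vertex = 2, p_5 = 10. Add edge {2,10}. Now deg[2]=0, deg[10]=1.
Step 6: smallest deg-1 vertex = 9, p_6 = 12. Add edge {9,12}. Now deg[9]=0, deg[12]=1.
Step 7: smallest deg-1 vertex = 10, p_7 = 4. Add edge {4,10}. Now deg[10]=0, deg[4]=1.
Step 8: smallest deg-1 vertex = 4, p_8 = 1. Add edge {1,4}. Now deg[4]=0, deg[1]=1.
Step 9: smallest deg-1 vertex = 1, p_9 = 5. Add edge {1,5}. Now deg[1]=0, deg[5]=1.
Step 10: smallest deg-1 vertex = 5, p_10 = 11. Add edge {5,11}. Now deg[5]=0, deg[11]=1.
Final: two remaining deg-1 vertices are 11, 12. Add edge {11,12}.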